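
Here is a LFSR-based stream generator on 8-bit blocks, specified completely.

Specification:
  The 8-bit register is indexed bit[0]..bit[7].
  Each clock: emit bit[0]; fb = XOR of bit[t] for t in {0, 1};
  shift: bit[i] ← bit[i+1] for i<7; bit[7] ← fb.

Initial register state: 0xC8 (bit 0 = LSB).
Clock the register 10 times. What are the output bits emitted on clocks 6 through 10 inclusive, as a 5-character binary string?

reg_0 = 0xC8
clock 1: out=0, reg = 0x64
clock 2: out=0, reg = 0x32
clock 3: out=0, reg = 0x99
clock 4: out=1, reg = 0xCC
clock 5: out=0, reg = 0x66
clock 6: out=0, reg = 0xB3
clock 7: out=1, reg = 0x59
clock 8: out=1, reg = 0xAC
clock 9: out=0, reg = 0x56
clock 10: out=0, reg = 0xAB

01100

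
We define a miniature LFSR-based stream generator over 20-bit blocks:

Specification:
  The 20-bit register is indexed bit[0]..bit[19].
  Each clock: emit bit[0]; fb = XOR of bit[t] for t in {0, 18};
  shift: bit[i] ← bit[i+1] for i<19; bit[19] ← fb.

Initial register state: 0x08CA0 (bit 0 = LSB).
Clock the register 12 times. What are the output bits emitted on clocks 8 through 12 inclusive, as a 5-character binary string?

reg_0 = 0x08CA0
clock 1: out=0, reg = 0x04650
clock 2: out=0, reg = 0x02328
clock 3: out=0, reg = 0x01194
clock 4: out=0, reg = 0x008CA
clock 5: out=0, reg = 0x00465
clock 6: out=1, reg = 0x80232
clock 7: out=0, reg = 0x40119
clock 8: out=1, reg = 0x2008C
clock 9: out=0, reg = 0x10046
clock 10: out=0, reg = 0x08023
clock 11: out=1, reg = 0x84011
clock 12: out=1, reg = 0xC2008

10011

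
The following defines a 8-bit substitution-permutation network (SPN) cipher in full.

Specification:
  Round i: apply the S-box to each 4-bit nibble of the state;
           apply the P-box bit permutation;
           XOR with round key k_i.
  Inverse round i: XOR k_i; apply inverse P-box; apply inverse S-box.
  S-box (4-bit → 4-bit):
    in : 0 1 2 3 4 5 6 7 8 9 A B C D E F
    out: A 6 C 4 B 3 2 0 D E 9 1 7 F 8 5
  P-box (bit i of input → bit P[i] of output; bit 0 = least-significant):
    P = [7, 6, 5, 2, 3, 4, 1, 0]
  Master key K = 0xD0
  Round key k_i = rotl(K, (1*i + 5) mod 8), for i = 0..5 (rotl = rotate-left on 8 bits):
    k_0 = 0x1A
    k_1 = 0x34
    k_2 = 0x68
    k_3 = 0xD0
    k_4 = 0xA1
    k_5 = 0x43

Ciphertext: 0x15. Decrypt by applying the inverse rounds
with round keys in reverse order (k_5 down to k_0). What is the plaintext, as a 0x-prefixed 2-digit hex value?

0x2F

s_0 = ciphertext = 0x15
s_1 = InvRound(s_0, k_5) = 0x10
s_2 = InvRound(s_1, k_4) = 0x0F
s_3 = InvRound(s_2, k_3) = 0xD4
s_4 = InvRound(s_3, k_2) = 0x58
s_5 = InvRound(s_4, k_1) = 0xB9
s_6 = InvRound(s_5, k_0) = 0x2F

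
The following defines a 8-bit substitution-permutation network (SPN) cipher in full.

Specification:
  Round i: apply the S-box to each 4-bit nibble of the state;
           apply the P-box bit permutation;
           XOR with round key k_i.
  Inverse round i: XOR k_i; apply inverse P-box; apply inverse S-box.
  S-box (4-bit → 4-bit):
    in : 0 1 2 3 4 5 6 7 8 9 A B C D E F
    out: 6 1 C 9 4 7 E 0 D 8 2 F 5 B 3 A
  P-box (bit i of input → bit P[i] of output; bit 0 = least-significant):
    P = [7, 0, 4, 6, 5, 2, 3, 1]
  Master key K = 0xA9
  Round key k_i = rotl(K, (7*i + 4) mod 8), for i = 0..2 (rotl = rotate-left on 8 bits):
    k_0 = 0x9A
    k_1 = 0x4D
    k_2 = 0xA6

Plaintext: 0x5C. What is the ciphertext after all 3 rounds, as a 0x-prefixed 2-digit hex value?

s_0 = plaintext = 0x5C
s_1 = Round(s_0, k_0) = 0x26
s_2 = Round(s_1, k_1) = 0x16
s_3 = Round(s_2, k_2) = 0xD7

0xD7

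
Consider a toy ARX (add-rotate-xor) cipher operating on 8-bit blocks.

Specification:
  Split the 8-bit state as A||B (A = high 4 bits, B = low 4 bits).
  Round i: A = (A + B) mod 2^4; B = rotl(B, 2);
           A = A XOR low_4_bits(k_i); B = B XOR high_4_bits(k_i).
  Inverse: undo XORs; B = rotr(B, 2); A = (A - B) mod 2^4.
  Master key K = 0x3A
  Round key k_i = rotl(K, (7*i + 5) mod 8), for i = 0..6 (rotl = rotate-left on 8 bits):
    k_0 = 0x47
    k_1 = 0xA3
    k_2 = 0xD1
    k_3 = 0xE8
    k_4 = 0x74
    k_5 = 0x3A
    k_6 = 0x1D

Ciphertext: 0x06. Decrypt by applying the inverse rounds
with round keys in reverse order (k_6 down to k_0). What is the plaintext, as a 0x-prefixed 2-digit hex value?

s_0 = ciphertext = 0x06
s_1 = InvRound(s_0, k_6) = 0x0D
s_2 = InvRound(s_1, k_5) = 0xFB
s_3 = InvRound(s_2, k_4) = 0x83
s_4 = InvRound(s_3, k_3) = 0x97
s_5 = InvRound(s_4, k_2) = 0xEA
s_6 = InvRound(s_5, k_1) = 0xD0
s_7 = InvRound(s_6, k_0) = 0x91

0x91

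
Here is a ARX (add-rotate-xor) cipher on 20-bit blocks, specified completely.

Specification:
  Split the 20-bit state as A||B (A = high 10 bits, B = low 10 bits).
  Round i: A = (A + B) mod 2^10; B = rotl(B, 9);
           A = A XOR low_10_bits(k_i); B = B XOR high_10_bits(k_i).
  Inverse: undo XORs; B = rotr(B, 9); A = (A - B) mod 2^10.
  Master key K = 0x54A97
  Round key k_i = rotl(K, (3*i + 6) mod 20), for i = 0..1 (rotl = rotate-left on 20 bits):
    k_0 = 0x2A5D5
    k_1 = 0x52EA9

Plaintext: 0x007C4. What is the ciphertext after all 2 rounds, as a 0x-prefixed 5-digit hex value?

0x7CBEE

s_0 = plaintext = 0x007C4
s_1 = Round(s_0, k_0) = 0x8414B
s_2 = Round(s_1, k_1) = 0x7CBEE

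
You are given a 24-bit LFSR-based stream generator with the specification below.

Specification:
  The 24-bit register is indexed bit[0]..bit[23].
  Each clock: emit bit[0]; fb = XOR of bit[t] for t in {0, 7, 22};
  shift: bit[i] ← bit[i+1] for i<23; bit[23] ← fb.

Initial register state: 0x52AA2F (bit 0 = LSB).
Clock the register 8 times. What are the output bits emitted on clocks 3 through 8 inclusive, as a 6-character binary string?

110100

reg_0 = 0x52AA2F
clock 1: out=1, reg = 0x295517
clock 2: out=1, reg = 0x94AA8B
clock 3: out=1, reg = 0x4A5545
clock 4: out=1, reg = 0x252AA2
clock 5: out=0, reg = 0x929551
clock 6: out=1, reg = 0xC94AA8
clock 7: out=0, reg = 0x64A554
clock 8: out=0, reg = 0xB252AA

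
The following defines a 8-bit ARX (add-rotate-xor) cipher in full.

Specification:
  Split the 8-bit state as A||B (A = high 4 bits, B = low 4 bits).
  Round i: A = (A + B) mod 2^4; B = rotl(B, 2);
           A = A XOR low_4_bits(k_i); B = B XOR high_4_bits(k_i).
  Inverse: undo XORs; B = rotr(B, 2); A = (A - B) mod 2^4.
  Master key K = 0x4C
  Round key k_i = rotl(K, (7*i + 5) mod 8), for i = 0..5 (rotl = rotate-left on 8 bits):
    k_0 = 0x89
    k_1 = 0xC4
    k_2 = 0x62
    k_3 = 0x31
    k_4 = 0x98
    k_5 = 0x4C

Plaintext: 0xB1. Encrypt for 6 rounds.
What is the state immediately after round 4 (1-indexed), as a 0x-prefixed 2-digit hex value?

0xE5

s_0 = plaintext = 0xB1
s_1 = Round(s_0, k_0) = 0x5C
s_2 = Round(s_1, k_1) = 0x5F
s_3 = Round(s_2, k_2) = 0x69
s_4 = Round(s_3, k_3) = 0xE5
s_5 = Round(s_4, k_4) = 0xBC
s_6 = Round(s_5, k_5) = 0xB7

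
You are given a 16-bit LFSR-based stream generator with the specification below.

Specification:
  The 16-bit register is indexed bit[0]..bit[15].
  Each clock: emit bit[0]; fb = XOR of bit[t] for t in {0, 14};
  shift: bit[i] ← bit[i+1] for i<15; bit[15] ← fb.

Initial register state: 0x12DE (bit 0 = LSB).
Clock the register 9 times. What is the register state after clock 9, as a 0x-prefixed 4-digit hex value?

reg_0 = 0x12DE
clock 1: out=0, reg = 0x096F
clock 2: out=1, reg = 0x84B7
clock 3: out=1, reg = 0xC25B
clock 4: out=1, reg = 0x612D
clock 5: out=1, reg = 0x3096
clock 6: out=0, reg = 0x184B
clock 7: out=1, reg = 0x8C25
clock 8: out=1, reg = 0xC612
clock 9: out=0, reg = 0xE309

0xE309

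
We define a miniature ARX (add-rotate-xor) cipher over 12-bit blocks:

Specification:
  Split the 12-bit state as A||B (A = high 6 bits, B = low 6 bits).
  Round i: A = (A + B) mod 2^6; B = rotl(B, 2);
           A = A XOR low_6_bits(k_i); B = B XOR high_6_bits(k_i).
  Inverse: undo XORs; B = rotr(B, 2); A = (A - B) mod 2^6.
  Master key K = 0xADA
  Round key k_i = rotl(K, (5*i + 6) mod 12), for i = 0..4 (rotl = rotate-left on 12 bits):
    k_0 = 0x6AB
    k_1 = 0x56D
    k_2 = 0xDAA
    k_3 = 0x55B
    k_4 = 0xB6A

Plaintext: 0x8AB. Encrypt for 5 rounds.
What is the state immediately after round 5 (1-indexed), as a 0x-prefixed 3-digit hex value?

0x9D3

s_0 = plaintext = 0x8AB
s_1 = Round(s_0, k_0) = 0x9B4
s_2 = Round(s_1, k_1) = 0xDC6
s_3 = Round(s_2, k_2) = 0x5EE
s_4 = Round(s_3, k_3) = 0x7AF
s_5 = Round(s_4, k_4) = 0x9D3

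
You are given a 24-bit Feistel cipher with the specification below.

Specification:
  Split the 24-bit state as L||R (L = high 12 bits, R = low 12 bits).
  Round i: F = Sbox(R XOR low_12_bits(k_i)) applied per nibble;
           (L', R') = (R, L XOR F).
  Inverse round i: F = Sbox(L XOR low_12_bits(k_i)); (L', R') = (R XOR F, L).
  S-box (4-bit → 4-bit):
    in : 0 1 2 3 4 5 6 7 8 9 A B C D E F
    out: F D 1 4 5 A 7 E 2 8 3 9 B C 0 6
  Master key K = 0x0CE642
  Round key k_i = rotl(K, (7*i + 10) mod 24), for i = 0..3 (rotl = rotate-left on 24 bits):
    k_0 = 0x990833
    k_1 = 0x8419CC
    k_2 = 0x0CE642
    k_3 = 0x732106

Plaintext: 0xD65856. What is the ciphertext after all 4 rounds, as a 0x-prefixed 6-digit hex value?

0xCD0D55

s_0 = plaintext = 0xD65856
s_1 = Round(s_0, k_0) = 0x85621F
s_2 = Round(s_1, k_1) = 0x21F192
s_3 = Round(s_2, k_2) = 0x192CD0
s_4 = Round(s_3, k_3) = 0xCD0D55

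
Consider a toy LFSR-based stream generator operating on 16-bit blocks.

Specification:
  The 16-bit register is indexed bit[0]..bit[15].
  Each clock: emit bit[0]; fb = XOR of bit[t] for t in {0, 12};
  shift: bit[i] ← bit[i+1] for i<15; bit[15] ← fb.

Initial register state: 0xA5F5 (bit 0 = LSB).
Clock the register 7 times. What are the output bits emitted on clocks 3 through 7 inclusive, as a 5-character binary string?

reg_0 = 0xA5F5
clock 1: out=1, reg = 0xD2FA
clock 2: out=0, reg = 0xE97D
clock 3: out=1, reg = 0xF4BE
clock 4: out=0, reg = 0xFA5F
clock 5: out=1, reg = 0x7D2F
clock 6: out=1, reg = 0x3E97
clock 7: out=1, reg = 0x1F4B

10111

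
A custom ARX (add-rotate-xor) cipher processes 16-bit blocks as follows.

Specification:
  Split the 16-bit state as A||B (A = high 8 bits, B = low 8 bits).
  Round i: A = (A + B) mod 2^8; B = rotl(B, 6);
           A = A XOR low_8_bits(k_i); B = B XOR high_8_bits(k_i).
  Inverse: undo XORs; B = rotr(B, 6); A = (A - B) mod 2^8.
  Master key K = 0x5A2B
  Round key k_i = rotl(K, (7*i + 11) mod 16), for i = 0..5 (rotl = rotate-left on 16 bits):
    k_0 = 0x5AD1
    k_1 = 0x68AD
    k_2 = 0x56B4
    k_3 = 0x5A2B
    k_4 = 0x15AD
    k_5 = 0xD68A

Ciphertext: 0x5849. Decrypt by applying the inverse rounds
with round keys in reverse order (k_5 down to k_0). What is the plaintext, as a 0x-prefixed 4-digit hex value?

s_0 = ciphertext = 0x5849
s_1 = InvRound(s_0, k_5) = 0x547E
s_2 = InvRound(s_1, k_4) = 0x4CAD
s_3 = InvRound(s_2, k_3) = 0x88DF
s_4 = InvRound(s_3, k_2) = 0x1626
s_5 = InvRound(s_4, k_1) = 0x8239
s_6 = InvRound(s_5, k_0) = 0xC68D

0xC68D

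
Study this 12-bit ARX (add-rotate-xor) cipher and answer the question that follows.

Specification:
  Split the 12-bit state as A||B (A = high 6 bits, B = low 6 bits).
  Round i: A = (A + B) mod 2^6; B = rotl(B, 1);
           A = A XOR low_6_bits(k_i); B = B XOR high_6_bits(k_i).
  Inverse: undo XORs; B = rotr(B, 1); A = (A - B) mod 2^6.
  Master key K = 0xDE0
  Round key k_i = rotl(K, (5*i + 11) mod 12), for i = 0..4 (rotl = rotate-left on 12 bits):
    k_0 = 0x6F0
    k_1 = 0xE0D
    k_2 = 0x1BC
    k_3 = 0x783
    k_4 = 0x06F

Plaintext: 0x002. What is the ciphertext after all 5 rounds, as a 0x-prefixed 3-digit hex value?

s_0 = plaintext = 0x002
s_1 = Round(s_0, k_0) = 0xC9F
s_2 = Round(s_1, k_1) = 0x706
s_3 = Round(s_2, k_2) = 0x78A
s_4 = Round(s_3, k_3) = 0xACA
s_5 = Round(s_4, k_4) = 0x695

0x695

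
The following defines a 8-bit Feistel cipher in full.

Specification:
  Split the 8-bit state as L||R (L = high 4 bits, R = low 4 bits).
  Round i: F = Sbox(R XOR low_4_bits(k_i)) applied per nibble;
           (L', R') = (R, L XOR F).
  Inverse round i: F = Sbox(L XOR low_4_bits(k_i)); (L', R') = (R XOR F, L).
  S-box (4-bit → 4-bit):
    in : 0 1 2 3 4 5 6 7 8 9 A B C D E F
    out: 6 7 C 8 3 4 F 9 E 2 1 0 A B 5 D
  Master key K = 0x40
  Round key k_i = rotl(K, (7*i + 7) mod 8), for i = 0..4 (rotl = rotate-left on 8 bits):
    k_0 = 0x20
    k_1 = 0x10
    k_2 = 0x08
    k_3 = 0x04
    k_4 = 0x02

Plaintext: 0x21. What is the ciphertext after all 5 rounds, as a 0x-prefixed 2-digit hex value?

0x41

s_0 = plaintext = 0x21
s_1 = Round(s_0, k_0) = 0x15
s_2 = Round(s_1, k_1) = 0x55
s_3 = Round(s_2, k_2) = 0x5E
s_4 = Round(s_3, k_3) = 0xE4
s_5 = Round(s_4, k_4) = 0x41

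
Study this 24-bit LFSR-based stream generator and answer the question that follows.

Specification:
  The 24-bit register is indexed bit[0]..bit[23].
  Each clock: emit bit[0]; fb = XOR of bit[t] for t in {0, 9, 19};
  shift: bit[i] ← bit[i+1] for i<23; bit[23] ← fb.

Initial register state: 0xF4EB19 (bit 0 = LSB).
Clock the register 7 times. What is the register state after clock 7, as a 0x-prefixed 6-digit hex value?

reg_0 = 0xF4EB19
clock 1: out=1, reg = 0x7A758C
clock 2: out=0, reg = 0xBD3AC6
clock 3: out=0, reg = 0x5E9D63
clock 4: out=1, reg = 0x2F4EB1
clock 5: out=1, reg = 0x97A758
clock 6: out=0, reg = 0xCBD3AC
clock 7: out=0, reg = 0x65E9D6

0x65E9D6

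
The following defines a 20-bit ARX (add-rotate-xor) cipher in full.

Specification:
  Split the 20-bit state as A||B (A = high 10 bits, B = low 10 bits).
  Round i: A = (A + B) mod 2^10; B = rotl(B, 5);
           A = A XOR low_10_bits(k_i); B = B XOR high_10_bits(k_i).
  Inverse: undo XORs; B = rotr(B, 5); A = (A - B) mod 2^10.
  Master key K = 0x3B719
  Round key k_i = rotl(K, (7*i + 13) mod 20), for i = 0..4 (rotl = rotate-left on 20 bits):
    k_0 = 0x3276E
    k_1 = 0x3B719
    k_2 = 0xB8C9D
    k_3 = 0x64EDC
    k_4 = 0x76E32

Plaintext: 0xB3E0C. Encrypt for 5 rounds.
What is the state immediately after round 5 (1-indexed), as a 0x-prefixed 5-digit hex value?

s_0 = plaintext = 0xB3E0C
s_1 = Round(s_0, k_0) = 0xED559
s_2 = Round(s_1, k_1) = 0x85FC7
s_3 = Round(s_2, k_2) = 0x50E1D
s_4 = Round(s_3, k_3) = 0x6F223
s_5 = Round(s_4, k_4) = 0x7B5AA

0x7B5AA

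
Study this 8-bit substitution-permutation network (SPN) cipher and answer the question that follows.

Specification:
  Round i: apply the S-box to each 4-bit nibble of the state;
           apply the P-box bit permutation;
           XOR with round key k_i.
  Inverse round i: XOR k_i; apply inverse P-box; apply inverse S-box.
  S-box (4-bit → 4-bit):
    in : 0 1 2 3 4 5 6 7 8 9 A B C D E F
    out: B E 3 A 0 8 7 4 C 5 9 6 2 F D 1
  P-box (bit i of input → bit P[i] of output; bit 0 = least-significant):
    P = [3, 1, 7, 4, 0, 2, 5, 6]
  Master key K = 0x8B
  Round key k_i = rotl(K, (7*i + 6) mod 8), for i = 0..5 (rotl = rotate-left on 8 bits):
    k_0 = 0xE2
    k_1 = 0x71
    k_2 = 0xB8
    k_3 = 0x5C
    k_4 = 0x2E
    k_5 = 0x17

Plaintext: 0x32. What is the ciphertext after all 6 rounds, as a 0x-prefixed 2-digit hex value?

s_0 = plaintext = 0x32
s_1 = Round(s_0, k_0) = 0xAC
s_2 = Round(s_1, k_1) = 0x32
s_3 = Round(s_2, k_2) = 0xF6
s_4 = Round(s_3, k_3) = 0xD7
s_5 = Round(s_4, k_4) = 0xCB
s_6 = Round(s_5, k_5) = 0x91

0x91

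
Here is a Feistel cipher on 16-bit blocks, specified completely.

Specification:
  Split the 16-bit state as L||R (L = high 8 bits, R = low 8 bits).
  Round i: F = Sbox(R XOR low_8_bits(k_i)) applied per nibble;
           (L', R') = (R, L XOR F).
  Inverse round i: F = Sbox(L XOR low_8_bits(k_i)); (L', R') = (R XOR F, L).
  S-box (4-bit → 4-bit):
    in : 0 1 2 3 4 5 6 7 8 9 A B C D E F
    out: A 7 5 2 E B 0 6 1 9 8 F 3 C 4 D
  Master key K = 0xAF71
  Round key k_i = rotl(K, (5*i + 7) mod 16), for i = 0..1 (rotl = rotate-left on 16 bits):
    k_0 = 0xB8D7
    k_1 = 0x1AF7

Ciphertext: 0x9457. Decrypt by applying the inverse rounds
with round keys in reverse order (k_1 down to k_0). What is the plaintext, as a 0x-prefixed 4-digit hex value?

s_0 = ciphertext = 0x9457
s_1 = InvRound(s_0, k_1) = 0x5594
s_2 = InvRound(s_1, k_0) = 0x8155

0x8155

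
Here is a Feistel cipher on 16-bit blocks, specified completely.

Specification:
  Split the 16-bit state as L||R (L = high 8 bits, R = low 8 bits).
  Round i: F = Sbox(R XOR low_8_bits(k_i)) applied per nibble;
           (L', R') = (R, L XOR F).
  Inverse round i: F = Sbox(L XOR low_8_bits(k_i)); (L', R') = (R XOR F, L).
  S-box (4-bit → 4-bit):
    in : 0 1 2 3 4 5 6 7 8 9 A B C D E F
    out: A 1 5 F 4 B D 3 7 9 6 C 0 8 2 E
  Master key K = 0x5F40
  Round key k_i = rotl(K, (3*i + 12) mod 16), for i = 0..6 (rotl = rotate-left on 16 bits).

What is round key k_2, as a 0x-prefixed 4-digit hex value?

0x7D01

K = 0x5F40
k_0 = rotl(K, (3*0+12) mod 16) = rotl(K, 12) = 0x05F4
k_1 = rotl(K, (3*1+12) mod 16) = rotl(K, 15) = 0x2FA0
k_2 = rotl(K, (3*2+12) mod 16) = rotl(K, 2) = 0x7D01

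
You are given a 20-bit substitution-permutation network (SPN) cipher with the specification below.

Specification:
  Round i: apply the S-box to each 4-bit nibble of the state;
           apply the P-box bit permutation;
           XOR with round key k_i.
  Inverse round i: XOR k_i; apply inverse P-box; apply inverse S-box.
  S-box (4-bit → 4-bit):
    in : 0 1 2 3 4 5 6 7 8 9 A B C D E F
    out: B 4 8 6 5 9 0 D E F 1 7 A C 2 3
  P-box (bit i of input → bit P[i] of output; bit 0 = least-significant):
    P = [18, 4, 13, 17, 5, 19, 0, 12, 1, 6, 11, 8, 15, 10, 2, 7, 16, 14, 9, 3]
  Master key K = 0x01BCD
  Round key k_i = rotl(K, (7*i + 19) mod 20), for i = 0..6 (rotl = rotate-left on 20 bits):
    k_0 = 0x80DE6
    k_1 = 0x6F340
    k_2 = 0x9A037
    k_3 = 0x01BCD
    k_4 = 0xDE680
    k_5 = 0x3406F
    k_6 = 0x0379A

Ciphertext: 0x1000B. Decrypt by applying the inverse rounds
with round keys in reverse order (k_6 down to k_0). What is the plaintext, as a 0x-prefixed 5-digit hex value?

s_0 = ciphertext = 0x1000B
s_1 = InvRound(s_0, k_6) = 0x4C2D3
s_2 = InvRound(s_1, k_5) = 0x776A0
s_3 = InvRound(s_2, k_4) = 0x6A602
s_4 = InvRound(s_3, k_3) = 0x299D7
s_5 = InvRound(s_4, k_2) = 0xA280D
s_6 = InvRound(s_5, k_1) = 0x8488A
s_7 = InvRound(s_6, k_0) = 0xC3CA6

0xC3CA6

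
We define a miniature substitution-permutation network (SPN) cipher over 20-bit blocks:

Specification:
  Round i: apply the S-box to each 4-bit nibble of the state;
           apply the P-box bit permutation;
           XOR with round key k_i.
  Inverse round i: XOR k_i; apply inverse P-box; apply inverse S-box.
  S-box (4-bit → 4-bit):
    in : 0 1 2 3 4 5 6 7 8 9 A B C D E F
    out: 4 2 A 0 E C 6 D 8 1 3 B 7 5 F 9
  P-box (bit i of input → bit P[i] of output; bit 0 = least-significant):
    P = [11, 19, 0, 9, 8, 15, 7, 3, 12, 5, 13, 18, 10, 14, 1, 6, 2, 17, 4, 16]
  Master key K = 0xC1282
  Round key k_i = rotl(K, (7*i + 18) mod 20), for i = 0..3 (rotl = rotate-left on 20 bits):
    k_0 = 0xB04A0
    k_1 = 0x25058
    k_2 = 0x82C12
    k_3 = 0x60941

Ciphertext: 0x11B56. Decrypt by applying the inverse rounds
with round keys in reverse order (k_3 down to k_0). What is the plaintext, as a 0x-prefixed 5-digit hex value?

0xC7CC9

s_0 = ciphertext = 0x11B56
s_1 = InvRound(s_0, k_3) = 0xE0F35
s_2 = InvRound(s_1, k_2) = 0xA0495
s_3 = InvRound(s_2, k_1) = 0x9B956
s_4 = InvRound(s_3, k_0) = 0xC7CC9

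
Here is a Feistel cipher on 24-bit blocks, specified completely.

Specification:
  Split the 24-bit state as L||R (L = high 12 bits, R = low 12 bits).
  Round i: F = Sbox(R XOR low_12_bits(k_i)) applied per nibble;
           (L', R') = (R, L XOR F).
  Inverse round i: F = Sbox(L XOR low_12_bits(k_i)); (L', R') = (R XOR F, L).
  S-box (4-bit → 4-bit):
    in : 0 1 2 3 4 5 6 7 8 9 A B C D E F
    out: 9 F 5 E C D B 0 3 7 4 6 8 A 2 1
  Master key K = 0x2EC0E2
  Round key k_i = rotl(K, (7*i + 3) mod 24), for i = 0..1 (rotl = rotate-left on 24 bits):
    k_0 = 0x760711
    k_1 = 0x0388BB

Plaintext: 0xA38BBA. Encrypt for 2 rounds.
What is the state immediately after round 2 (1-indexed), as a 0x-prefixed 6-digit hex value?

0x27EF37

s_0 = plaintext = 0xA38BBA
s_1 = Round(s_0, k_0) = 0xBBA27E
s_2 = Round(s_1, k_1) = 0x27EF37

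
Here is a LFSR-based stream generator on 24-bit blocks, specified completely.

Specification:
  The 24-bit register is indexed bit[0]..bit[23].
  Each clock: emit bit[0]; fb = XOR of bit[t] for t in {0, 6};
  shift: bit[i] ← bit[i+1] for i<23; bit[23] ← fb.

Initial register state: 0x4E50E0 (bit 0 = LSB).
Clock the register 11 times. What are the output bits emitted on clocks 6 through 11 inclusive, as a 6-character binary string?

111000

reg_0 = 0x4E50E0
clock 1: out=0, reg = 0xA72870
clock 2: out=0, reg = 0xD39438
clock 3: out=0, reg = 0x69CA1C
clock 4: out=0, reg = 0x34E50E
clock 5: out=0, reg = 0x1A7287
clock 6: out=1, reg = 0x8D3943
clock 7: out=1, reg = 0x469CA1
clock 8: out=1, reg = 0xA34E50
clock 9: out=0, reg = 0xD1A728
clock 10: out=0, reg = 0x68D394
clock 11: out=0, reg = 0x3469CA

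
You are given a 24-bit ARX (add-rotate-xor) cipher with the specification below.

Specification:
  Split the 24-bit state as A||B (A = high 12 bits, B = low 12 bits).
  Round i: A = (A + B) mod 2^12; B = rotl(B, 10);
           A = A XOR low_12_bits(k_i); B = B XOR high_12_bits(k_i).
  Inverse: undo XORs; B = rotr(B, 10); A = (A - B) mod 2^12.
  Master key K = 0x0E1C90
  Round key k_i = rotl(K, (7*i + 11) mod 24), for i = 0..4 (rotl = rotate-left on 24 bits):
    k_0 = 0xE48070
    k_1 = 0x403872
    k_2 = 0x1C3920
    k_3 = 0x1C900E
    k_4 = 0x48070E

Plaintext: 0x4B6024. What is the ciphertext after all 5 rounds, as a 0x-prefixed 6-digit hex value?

s_0 = plaintext = 0x4B6024
s_1 = Round(s_0, k_0) = 0x4AAE41
s_2 = Round(s_1, k_1) = 0xA99393
s_3 = Round(s_2, k_2) = 0x70CD27
s_4 = Round(s_3, k_3) = 0x43DE80
s_5 = Round(s_4, k_4) = 0x5B3720

0x5B3720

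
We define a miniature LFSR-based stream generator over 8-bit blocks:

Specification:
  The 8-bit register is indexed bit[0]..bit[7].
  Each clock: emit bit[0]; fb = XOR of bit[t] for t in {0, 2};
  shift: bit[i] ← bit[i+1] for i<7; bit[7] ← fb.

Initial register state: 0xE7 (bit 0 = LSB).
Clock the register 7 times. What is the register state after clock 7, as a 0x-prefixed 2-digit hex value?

reg_0 = 0xE7
clock 1: out=1, reg = 0x73
clock 2: out=1, reg = 0xB9
clock 3: out=1, reg = 0xDC
clock 4: out=0, reg = 0xEE
clock 5: out=0, reg = 0xF7
clock 6: out=1, reg = 0x7B
clock 7: out=1, reg = 0xBD

0xBD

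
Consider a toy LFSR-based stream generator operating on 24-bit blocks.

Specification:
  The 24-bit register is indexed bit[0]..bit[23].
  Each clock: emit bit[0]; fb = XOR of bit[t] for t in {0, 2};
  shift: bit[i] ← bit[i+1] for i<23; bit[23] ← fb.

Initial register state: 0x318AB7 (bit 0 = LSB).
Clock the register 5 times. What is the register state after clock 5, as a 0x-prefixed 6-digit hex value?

reg_0 = 0x318AB7
clock 1: out=1, reg = 0x18C55B
clock 2: out=1, reg = 0x8C62AD
clock 3: out=1, reg = 0x463156
clock 4: out=0, reg = 0xA318AB
clock 5: out=1, reg = 0xD18C55

0xD18C55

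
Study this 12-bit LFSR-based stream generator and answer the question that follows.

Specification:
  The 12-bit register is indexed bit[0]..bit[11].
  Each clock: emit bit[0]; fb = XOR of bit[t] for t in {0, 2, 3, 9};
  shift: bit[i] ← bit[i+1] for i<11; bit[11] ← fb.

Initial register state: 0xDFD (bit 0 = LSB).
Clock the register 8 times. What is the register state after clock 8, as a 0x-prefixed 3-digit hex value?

0x23D

reg_0 = 0xDFD
clock 1: out=1, reg = 0xEFE
clock 2: out=0, reg = 0xF7F
clock 3: out=1, reg = 0x7BF
clock 4: out=1, reg = 0x3DF
clock 5: out=1, reg = 0x1EF
clock 6: out=1, reg = 0x8F7
clock 7: out=1, reg = 0x47B
clock 8: out=1, reg = 0x23D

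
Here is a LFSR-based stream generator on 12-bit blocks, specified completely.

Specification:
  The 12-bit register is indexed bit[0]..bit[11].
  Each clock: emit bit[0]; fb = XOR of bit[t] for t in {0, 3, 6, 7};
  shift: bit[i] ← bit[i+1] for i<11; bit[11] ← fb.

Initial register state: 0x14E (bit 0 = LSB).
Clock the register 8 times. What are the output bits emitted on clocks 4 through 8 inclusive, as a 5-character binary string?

10010

reg_0 = 0x14E
clock 1: out=0, reg = 0x0A7
clock 2: out=1, reg = 0x053
clock 3: out=1, reg = 0x029
clock 4: out=1, reg = 0x014
clock 5: out=0, reg = 0x00A
clock 6: out=0, reg = 0x805
clock 7: out=1, reg = 0xC02
clock 8: out=0, reg = 0x601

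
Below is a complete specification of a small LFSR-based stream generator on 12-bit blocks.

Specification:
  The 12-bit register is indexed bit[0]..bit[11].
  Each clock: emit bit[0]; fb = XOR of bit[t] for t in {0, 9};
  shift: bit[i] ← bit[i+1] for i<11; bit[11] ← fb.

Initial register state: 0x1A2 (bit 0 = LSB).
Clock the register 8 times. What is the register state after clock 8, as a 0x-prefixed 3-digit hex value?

0x321

reg_0 = 0x1A2
clock 1: out=0, reg = 0x0D1
clock 2: out=1, reg = 0x868
clock 3: out=0, reg = 0x434
clock 4: out=0, reg = 0x21A
clock 5: out=0, reg = 0x90D
clock 6: out=1, reg = 0xC86
clock 7: out=0, reg = 0x643
clock 8: out=1, reg = 0x321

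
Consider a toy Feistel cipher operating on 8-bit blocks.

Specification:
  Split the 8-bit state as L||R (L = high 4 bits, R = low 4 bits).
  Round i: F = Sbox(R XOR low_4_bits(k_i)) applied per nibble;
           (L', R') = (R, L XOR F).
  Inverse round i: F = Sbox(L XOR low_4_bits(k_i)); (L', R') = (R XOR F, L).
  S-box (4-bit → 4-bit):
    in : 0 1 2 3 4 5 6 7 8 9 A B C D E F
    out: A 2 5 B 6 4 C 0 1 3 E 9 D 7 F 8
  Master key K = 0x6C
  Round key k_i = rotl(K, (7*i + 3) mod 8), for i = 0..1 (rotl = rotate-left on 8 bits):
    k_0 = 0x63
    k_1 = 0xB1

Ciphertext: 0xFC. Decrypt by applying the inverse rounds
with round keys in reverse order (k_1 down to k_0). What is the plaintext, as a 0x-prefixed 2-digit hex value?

s_0 = ciphertext = 0xFC
s_1 = InvRound(s_0, k_1) = 0x3F
s_2 = InvRound(s_1, k_0) = 0x53

0x53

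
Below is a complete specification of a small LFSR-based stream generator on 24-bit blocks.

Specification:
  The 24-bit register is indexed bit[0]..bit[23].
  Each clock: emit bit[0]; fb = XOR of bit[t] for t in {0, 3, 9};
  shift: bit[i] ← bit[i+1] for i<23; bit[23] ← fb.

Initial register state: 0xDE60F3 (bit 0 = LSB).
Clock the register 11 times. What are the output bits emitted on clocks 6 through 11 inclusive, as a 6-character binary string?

reg_0 = 0xDE60F3
clock 1: out=1, reg = 0xEF3079
clock 2: out=1, reg = 0x77983C
clock 3: out=0, reg = 0xBBCC1E
clock 4: out=0, reg = 0xDDE60F
clock 5: out=1, reg = 0xEEF307
clock 6: out=1, reg = 0x777983
clock 7: out=1, reg = 0xBBBCC1
clock 8: out=1, reg = 0xDDDE60
clock 9: out=0, reg = 0xEEEF30
clock 10: out=0, reg = 0xF77798
clock 11: out=0, reg = 0x7BBBCC

111000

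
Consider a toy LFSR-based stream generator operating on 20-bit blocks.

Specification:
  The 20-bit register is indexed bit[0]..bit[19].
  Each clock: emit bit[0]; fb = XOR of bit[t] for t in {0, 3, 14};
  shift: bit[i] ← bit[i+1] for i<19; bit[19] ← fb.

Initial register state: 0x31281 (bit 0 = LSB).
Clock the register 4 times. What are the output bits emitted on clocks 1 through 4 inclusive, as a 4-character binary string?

1000

reg_0 = 0x31281
clock 1: out=1, reg = 0x98940
clock 2: out=0, reg = 0x4C4A0
clock 3: out=0, reg = 0xA6250
clock 4: out=0, reg = 0xD3128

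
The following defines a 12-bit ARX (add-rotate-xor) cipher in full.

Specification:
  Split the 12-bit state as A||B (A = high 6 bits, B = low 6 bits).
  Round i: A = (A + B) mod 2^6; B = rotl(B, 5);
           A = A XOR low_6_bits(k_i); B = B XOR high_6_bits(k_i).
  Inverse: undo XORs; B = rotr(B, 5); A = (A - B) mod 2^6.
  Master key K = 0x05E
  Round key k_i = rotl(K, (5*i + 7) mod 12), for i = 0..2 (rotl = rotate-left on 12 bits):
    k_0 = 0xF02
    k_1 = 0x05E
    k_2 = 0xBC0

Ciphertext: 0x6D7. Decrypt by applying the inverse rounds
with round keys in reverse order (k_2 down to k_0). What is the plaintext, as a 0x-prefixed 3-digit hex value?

s_0 = ciphertext = 0x6D7
s_1 = InvRound(s_0, k_2) = 0xAB1
s_2 = InvRound(s_1, k_1) = 0x4E1
s_3 = InvRound(s_2, k_0) = 0x5FA

0x5FA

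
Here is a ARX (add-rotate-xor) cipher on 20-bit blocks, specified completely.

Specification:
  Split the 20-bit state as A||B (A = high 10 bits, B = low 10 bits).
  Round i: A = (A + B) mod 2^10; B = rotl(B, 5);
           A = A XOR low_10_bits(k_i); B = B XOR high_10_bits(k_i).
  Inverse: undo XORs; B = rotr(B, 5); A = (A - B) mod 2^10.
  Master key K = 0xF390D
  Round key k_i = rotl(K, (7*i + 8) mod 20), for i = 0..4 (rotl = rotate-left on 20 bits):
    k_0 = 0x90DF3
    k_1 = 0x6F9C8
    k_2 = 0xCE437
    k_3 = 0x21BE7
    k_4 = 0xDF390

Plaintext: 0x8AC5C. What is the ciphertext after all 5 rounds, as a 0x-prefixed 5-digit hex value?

s_0 = plaintext = 0x8AC5C
s_1 = Round(s_0, k_0) = 0xDD1C1
s_2 = Round(s_1, k_1) = 0x3F590
s_3 = Round(s_2, k_2) = 0xAE935
s_4 = Round(s_3, k_3) = 0x0222F
s_5 = Round(s_4, k_4) = 0x69E8D

0x69E8D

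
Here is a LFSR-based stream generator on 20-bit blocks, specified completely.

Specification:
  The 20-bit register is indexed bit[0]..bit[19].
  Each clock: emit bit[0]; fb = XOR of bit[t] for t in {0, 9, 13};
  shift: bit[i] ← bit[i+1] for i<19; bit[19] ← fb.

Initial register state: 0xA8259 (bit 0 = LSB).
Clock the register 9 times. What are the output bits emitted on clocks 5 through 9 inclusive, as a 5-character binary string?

reg_0 = 0xA8259
clock 1: out=1, reg = 0x5412C
clock 2: out=0, reg = 0x2A096
clock 3: out=0, reg = 0x9504B
clock 4: out=1, reg = 0xCA825
clock 5: out=1, reg = 0x65412
clock 6: out=0, reg = 0x32A09
clock 7: out=1, reg = 0x99504
clock 8: out=0, reg = 0x4CA82
clock 9: out=0, reg = 0xA6541

10100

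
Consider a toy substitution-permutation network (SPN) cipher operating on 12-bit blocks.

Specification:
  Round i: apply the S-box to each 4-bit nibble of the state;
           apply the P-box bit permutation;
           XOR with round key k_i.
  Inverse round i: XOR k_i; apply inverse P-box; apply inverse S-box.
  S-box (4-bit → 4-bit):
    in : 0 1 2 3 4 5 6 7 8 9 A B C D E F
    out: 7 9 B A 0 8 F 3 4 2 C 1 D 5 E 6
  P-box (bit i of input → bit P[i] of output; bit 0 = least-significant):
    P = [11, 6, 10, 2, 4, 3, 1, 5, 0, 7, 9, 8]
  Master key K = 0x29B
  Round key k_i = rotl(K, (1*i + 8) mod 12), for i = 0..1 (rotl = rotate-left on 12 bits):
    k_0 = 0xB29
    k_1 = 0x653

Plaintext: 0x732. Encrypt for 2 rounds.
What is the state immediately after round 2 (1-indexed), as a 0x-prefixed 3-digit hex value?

s_0 = plaintext = 0x732
s_1 = Round(s_0, k_0) = 0x3C4
s_2 = Round(s_1, k_1) = 0x7E1

0x7E1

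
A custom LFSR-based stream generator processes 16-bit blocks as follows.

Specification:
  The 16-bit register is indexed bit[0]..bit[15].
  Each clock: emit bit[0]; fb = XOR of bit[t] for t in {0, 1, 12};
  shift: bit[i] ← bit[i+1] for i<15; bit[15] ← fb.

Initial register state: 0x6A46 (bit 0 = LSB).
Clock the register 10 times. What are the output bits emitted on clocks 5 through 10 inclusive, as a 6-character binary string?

001001

reg_0 = 0x6A46
clock 1: out=0, reg = 0xB523
clock 2: out=1, reg = 0xDA91
clock 3: out=1, reg = 0x6D48
clock 4: out=0, reg = 0x36A4
clock 5: out=0, reg = 0x9B52
clock 6: out=0, reg = 0x4DA9
clock 7: out=1, reg = 0xA6D4
clock 8: out=0, reg = 0x536A
clock 9: out=0, reg = 0x29B5
clock 10: out=1, reg = 0x94DA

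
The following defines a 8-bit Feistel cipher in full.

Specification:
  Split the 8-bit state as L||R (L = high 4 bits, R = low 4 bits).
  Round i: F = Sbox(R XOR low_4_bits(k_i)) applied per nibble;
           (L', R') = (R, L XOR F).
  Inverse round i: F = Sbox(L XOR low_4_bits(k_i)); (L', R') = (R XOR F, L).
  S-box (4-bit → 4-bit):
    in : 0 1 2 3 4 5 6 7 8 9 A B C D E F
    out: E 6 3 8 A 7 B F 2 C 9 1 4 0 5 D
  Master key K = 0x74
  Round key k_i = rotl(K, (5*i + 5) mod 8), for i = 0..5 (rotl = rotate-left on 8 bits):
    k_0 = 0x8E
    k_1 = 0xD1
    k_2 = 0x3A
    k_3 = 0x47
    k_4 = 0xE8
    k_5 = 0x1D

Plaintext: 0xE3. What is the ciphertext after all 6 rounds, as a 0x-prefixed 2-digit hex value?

s_0 = plaintext = 0xE3
s_1 = Round(s_0, k_0) = 0x3E
s_2 = Round(s_1, k_1) = 0xEE
s_3 = Round(s_2, k_2) = 0xE4
s_4 = Round(s_3, k_3) = 0x46
s_5 = Round(s_4, k_4) = 0x61
s_6 = Round(s_5, k_5) = 0x12

0x12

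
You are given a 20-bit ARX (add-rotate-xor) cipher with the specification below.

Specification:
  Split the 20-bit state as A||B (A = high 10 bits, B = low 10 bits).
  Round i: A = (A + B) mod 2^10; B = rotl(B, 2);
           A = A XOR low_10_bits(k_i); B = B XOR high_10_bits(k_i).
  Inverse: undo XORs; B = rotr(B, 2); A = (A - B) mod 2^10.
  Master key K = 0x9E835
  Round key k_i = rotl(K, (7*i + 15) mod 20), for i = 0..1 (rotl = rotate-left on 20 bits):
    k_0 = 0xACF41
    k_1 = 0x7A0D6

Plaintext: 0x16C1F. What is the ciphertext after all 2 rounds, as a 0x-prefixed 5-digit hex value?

0xB72D6

s_0 = plaintext = 0x16C1F
s_1 = Round(s_0, k_0) = 0xCEECF
s_2 = Round(s_1, k_1) = 0xB72D6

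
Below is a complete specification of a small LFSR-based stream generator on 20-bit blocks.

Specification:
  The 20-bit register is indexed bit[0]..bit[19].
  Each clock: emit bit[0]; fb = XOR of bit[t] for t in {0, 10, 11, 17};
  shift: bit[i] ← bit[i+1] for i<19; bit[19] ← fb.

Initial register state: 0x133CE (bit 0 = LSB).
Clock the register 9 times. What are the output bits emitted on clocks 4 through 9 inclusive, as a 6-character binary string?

100111

reg_0 = 0x133CE
clock 1: out=0, reg = 0x099E7
clock 2: out=1, reg = 0x04CF3
clock 3: out=1, reg = 0x82679
clock 4: out=1, reg = 0x4133C
clock 5: out=0, reg = 0x2099E
clock 6: out=0, reg = 0x104CF
clock 7: out=1, reg = 0x08267
clock 8: out=1, reg = 0x84133
clock 9: out=1, reg = 0xC2099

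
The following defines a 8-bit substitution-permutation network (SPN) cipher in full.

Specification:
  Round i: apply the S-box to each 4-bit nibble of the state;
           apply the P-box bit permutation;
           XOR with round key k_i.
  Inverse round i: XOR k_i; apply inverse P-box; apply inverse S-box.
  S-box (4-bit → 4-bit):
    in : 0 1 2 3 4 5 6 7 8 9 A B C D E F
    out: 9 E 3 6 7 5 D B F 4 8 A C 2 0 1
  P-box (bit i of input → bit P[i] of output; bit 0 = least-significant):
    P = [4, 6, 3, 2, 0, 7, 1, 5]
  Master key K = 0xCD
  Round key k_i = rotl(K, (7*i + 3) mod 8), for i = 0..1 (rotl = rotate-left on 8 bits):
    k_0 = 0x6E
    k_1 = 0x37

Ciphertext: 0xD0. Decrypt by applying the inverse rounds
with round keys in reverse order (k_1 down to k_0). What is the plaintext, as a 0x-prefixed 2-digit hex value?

s_0 = ciphertext = 0xD0
s_1 = InvRound(s_0, k_1) = 0x8B
s_2 = InvRound(s_1, k_0) = 0x7B

0x7B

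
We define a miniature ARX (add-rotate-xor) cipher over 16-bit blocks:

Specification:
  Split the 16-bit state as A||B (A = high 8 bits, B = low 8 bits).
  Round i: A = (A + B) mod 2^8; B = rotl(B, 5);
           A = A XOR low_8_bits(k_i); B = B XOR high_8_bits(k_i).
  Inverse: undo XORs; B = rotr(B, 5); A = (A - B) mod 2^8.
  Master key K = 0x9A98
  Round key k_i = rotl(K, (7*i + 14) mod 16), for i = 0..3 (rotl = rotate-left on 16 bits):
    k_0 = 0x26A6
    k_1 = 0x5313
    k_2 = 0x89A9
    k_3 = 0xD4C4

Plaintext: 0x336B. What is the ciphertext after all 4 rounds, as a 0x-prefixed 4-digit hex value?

0xF50D

s_0 = plaintext = 0x336B
s_1 = Round(s_0, k_0) = 0x384B
s_2 = Round(s_1, k_1) = 0x903A
s_3 = Round(s_2, k_2) = 0x63CE
s_4 = Round(s_3, k_3) = 0xF50D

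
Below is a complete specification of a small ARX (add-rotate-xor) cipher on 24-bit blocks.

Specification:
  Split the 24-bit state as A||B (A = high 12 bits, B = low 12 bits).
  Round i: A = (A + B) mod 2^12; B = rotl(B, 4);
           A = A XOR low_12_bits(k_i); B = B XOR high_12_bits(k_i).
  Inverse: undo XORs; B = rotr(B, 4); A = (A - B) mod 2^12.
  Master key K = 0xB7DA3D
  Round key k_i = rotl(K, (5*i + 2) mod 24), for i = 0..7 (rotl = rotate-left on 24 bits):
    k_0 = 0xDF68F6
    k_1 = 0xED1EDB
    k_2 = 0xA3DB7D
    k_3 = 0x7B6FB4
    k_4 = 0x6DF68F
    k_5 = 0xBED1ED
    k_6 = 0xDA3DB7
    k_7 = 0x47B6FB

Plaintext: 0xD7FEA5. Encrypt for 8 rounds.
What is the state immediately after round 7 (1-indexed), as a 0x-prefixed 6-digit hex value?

0x85DE3C

s_0 = plaintext = 0xD7FEA5
s_1 = Round(s_0, k_0) = 0x4D27A8
s_2 = Round(s_1, k_1) = 0x2A1456
s_3 = Round(s_2, k_2) = 0xD8AF59
s_4 = Round(s_3, k_3) = 0x357229
s_5 = Round(s_4, k_4) = 0x30F44D
s_6 = Round(s_5, k_5) = 0x6B1F39
s_7 = Round(s_6, k_6) = 0x85DE3C
s_8 = Round(s_7, k_7) = 0x0627B5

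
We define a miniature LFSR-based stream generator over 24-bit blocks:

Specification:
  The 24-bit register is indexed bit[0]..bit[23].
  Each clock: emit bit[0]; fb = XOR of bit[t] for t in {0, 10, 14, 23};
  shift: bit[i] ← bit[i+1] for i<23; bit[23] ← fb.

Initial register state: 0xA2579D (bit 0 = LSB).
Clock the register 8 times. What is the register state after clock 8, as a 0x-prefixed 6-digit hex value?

0x80A257

reg_0 = 0xA2579D
clock 1: out=1, reg = 0x512BCE
clock 2: out=0, reg = 0x2895E7
clock 3: out=1, reg = 0x144AF3
clock 4: out=1, reg = 0x0A2579
clock 5: out=1, reg = 0x0512BC
clock 6: out=0, reg = 0x02895E
clock 7: out=0, reg = 0x0144AF
clock 8: out=1, reg = 0x80A257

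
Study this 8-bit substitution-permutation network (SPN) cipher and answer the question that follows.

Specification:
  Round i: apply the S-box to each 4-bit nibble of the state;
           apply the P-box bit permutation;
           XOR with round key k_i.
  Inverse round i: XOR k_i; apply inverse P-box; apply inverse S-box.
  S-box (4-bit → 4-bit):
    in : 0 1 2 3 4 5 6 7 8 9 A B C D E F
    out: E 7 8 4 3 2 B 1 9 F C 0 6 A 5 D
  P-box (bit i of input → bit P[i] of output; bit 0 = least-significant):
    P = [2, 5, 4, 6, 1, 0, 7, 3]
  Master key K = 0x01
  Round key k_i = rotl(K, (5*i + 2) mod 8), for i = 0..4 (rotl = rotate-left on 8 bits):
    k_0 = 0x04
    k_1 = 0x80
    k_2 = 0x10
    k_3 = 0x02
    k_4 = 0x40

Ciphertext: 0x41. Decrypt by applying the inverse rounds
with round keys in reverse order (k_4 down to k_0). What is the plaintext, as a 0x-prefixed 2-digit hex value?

0xB9

s_0 = ciphertext = 0x41
s_1 = InvRound(s_0, k_4) = 0x5B
s_2 = InvRound(s_1, k_3) = 0xDA
s_3 = InvRound(s_2, k_2) = 0xF2
s_4 = InvRound(s_3, k_1) = 0x70
s_5 = InvRound(s_4, k_0) = 0xB9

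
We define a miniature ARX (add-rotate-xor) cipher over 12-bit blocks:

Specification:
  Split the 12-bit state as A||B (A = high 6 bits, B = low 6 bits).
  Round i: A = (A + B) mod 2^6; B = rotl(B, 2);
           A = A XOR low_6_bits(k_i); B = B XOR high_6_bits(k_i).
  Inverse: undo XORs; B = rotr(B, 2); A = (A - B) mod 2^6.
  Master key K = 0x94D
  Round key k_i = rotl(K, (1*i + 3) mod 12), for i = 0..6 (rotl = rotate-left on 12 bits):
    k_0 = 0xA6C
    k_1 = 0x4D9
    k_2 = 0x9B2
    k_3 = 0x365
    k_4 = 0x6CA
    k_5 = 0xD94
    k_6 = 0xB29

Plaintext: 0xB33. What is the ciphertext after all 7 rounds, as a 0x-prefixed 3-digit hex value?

0x544

s_0 = plaintext = 0xB33
s_1 = Round(s_0, k_0) = 0xCE6
s_2 = Round(s_1, k_1) = 0x009
s_3 = Round(s_2, k_2) = 0xEC2
s_4 = Round(s_3, k_3) = 0x605
s_5 = Round(s_4, k_4) = 0x5CF
s_6 = Round(s_5, k_5) = 0xC8A
s_7 = Round(s_6, k_6) = 0x544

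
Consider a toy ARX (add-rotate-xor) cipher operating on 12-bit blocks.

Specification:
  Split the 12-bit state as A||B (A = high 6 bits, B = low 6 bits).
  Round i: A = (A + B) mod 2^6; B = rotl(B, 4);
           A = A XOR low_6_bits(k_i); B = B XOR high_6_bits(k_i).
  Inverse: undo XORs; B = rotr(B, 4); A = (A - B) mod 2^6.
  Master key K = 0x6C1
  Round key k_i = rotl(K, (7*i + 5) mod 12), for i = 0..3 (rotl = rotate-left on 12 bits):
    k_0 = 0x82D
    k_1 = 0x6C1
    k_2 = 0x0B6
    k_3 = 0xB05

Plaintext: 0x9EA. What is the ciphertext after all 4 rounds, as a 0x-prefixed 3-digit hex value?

s_0 = plaintext = 0x9EA
s_1 = Round(s_0, k_0) = 0xF0A
s_2 = Round(s_1, k_1) = 0x1F9
s_3 = Round(s_2, k_2) = 0xD9C
s_4 = Round(s_3, k_3) = 0x5EB

0x5EB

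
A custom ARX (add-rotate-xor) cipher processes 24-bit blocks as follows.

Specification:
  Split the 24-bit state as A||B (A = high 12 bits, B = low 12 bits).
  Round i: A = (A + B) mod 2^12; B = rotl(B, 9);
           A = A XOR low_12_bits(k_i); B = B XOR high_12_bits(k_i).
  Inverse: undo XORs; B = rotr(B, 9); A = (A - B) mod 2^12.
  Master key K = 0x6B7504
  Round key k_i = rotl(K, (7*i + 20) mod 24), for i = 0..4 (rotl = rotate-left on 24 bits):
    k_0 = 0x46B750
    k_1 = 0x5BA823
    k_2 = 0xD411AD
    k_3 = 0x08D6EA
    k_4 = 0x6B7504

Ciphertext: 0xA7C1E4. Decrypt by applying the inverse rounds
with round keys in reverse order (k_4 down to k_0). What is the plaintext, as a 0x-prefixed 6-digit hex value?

0xC23472

s_0 = ciphertext = 0xA7C1E4
s_1 = InvRound(s_0, k_4) = 0x4DDA9B
s_2 = InvRound(s_1, k_3) = 0x1820B5
s_3 = InvRound(s_2, k_2) = 0x089FA6
s_4 = InvRound(s_3, k_1) = 0x7C50E5
s_5 = InvRound(s_4, k_0) = 0xC23472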